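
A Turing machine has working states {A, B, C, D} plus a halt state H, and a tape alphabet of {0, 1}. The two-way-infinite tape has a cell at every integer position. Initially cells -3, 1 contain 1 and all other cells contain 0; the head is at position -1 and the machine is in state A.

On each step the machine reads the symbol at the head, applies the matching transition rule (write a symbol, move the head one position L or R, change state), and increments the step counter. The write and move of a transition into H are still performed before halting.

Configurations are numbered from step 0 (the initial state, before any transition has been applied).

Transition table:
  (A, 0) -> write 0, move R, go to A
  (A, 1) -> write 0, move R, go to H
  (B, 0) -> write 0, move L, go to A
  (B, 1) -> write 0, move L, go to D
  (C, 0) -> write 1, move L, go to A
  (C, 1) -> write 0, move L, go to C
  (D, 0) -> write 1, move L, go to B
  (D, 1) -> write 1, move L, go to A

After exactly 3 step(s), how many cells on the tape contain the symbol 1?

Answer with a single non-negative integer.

Answer: 1

Derivation:
Step 1: in state A at pos -1, read 0 -> (A,0)->write 0,move R,goto A. Now: state=A, head=0, tape[-4..2]=0100010 (head:     ^)
Step 2: in state A at pos 0, read 0 -> (A,0)->write 0,move R,goto A. Now: state=A, head=1, tape[-4..2]=0100010 (head:      ^)
Step 3: in state A at pos 1, read 1 -> (A,1)->write 0,move R,goto H. Now: state=H, head=2, tape[-4..3]=01000000 (head:       ^)
Cells containing 1 after step 3: {-3} -> 1 cell(s)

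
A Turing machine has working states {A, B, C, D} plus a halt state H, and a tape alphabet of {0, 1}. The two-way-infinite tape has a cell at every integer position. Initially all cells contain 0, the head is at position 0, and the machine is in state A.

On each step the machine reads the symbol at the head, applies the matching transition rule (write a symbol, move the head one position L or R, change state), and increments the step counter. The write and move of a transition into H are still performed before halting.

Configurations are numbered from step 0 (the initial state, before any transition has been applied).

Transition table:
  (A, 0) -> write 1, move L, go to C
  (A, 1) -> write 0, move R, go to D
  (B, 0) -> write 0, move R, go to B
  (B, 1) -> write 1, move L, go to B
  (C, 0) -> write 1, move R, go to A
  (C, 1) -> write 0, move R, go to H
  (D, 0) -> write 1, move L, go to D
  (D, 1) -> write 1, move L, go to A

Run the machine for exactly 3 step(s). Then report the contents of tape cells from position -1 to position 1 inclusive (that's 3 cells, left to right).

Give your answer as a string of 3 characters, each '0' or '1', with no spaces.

Step 1: in state A at pos 0, read 0 -> (A,0)->write 1,move L,goto C. Now: state=C, head=-1, tape[-2..1]=0010 (head:  ^)
Step 2: in state C at pos -1, read 0 -> (C,0)->write 1,move R,goto A. Now: state=A, head=0, tape[-2..1]=0110 (head:   ^)
Step 3: in state A at pos 0, read 1 -> (A,1)->write 0,move R,goto D. Now: state=D, head=1, tape[-2..2]=01000 (head:    ^)

Answer: 100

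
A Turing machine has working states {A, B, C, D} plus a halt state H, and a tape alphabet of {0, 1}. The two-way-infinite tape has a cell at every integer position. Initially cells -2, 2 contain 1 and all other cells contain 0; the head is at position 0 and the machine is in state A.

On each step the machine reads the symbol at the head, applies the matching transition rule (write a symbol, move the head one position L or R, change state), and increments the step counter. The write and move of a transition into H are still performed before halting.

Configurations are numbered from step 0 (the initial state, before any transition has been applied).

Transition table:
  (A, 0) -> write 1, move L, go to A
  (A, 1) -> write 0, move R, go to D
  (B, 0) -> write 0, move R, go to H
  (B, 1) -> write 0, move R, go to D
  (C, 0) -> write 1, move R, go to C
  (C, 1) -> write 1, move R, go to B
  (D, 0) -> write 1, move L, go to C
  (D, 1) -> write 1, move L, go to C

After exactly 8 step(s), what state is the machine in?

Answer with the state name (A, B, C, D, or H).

Step 1: in state A at pos 0, read 0 -> (A,0)->write 1,move L,goto A. Now: state=A, head=-1, tape[-3..3]=0101010 (head:   ^)
Step 2: in state A at pos -1, read 0 -> (A,0)->write 1,move L,goto A. Now: state=A, head=-2, tape[-3..3]=0111010 (head:  ^)
Step 3: in state A at pos -2, read 1 -> (A,1)->write 0,move R,goto D. Now: state=D, head=-1, tape[-3..3]=0011010 (head:   ^)
Step 4: in state D at pos -1, read 1 -> (D,1)->write 1,move L,goto C. Now: state=C, head=-2, tape[-3..3]=0011010 (head:  ^)
Step 5: in state C at pos -2, read 0 -> (C,0)->write 1,move R,goto C. Now: state=C, head=-1, tape[-3..3]=0111010 (head:   ^)
Step 6: in state C at pos -1, read 1 -> (C,1)->write 1,move R,goto B. Now: state=B, head=0, tape[-3..3]=0111010 (head:    ^)
Step 7: in state B at pos 0, read 1 -> (B,1)->write 0,move R,goto D. Now: state=D, head=1, tape[-3..3]=0110010 (head:     ^)
Step 8: in state D at pos 1, read 0 -> (D,0)->write 1,move L,goto C. Now: state=C, head=0, tape[-3..3]=0110110 (head:    ^)

Answer: C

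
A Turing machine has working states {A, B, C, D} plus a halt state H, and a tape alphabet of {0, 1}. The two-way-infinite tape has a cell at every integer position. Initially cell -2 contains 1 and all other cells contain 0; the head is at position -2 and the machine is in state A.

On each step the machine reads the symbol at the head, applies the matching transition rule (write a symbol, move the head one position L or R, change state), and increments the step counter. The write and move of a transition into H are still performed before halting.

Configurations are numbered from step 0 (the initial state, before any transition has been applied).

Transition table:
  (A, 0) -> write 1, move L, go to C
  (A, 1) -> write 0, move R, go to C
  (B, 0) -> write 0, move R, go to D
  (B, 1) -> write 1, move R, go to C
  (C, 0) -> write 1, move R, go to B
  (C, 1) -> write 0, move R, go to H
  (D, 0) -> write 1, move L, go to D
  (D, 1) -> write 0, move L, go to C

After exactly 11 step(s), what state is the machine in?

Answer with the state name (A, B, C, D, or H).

Step 1: in state A at pos -2, read 1 -> (A,1)->write 0,move R,goto C. Now: state=C, head=-1, tape[-3..0]=0000 (head:   ^)
Step 2: in state C at pos -1, read 0 -> (C,0)->write 1,move R,goto B. Now: state=B, head=0, tape[-3..1]=00100 (head:    ^)
Step 3: in state B at pos 0, read 0 -> (B,0)->write 0,move R,goto D. Now: state=D, head=1, tape[-3..2]=001000 (head:     ^)
Step 4: in state D at pos 1, read 0 -> (D,0)->write 1,move L,goto D. Now: state=D, head=0, tape[-3..2]=001010 (head:    ^)
Step 5: in state D at pos 0, read 0 -> (D,0)->write 1,move L,goto D. Now: state=D, head=-1, tape[-3..2]=001110 (head:   ^)
Step 6: in state D at pos -1, read 1 -> (D,1)->write 0,move L,goto C. Now: state=C, head=-2, tape[-3..2]=000110 (head:  ^)
Step 7: in state C at pos -2, read 0 -> (C,0)->write 1,move R,goto B. Now: state=B, head=-1, tape[-3..2]=010110 (head:   ^)
Step 8: in state B at pos -1, read 0 -> (B,0)->write 0,move R,goto D. Now: state=D, head=0, tape[-3..2]=010110 (head:    ^)
Step 9: in state D at pos 0, read 1 -> (D,1)->write 0,move L,goto C. Now: state=C, head=-1, tape[-3..2]=010010 (head:   ^)
Step 10: in state C at pos -1, read 0 -> (C,0)->write 1,move R,goto B. Now: state=B, head=0, tape[-3..2]=011010 (head:    ^)
Step 11: in state B at pos 0, read 0 -> (B,0)->write 0,move R,goto D. Now: state=D, head=1, tape[-3..2]=011010 (head:     ^)

Answer: D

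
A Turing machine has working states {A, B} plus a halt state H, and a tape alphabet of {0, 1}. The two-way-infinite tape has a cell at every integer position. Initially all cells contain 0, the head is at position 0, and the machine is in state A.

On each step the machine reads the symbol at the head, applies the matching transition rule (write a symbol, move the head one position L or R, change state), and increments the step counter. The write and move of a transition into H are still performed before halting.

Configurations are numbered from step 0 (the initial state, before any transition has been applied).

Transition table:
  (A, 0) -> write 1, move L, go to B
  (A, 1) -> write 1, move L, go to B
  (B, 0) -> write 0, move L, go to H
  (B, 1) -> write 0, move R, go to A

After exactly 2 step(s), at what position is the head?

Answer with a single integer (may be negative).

Answer: -2

Derivation:
Step 1: in state A at pos 0, read 0 -> (A,0)->write 1,move L,goto B. Now: state=B, head=-1, tape[-2..1]=0010 (head:  ^)
Step 2: in state B at pos -1, read 0 -> (B,0)->write 0,move L,goto H. Now: state=H, head=-2, tape[-3..1]=00010 (head:  ^)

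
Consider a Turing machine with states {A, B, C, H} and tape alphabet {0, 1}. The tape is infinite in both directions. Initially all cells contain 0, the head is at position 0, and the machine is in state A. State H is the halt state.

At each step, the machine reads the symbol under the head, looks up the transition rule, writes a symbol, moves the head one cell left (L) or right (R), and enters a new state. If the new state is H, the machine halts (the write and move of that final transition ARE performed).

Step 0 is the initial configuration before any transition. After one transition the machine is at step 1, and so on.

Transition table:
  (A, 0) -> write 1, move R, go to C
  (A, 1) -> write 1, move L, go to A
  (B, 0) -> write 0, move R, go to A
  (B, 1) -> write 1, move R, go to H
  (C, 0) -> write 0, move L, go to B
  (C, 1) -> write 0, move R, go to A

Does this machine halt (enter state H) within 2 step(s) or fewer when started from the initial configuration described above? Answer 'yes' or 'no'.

Answer: no

Derivation:
Step 1: in state A at pos 0, read 0 -> (A,0)->write 1,move R,goto C. Now: state=C, head=1, tape[-1..2]=0100 (head:   ^)
Step 2: in state C at pos 1, read 0 -> (C,0)->write 0,move L,goto B. Now: state=B, head=0, tape[-1..2]=0100 (head:  ^)
After 2 step(s): state = B (not H) -> not halted within 2 -> no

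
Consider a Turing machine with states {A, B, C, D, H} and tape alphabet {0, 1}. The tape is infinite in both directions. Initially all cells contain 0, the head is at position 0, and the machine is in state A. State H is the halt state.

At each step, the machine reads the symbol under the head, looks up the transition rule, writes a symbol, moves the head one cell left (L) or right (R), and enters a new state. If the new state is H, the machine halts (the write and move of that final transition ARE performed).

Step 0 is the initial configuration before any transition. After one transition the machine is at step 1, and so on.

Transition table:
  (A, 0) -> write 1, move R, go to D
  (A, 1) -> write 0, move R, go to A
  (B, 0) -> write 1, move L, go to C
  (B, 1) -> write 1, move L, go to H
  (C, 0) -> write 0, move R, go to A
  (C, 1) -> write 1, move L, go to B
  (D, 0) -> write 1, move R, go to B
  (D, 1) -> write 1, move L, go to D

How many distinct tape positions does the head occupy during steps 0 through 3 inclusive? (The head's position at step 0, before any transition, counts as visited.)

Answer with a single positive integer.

Step 1: in state A at pos 0, read 0 -> (A,0)->write 1,move R,goto D. Now: state=D, head=1, tape[-1..2]=0100 (head:   ^)
Step 2: in state D at pos 1, read 0 -> (D,0)->write 1,move R,goto B. Now: state=B, head=2, tape[-1..3]=01100 (head:    ^)
Step 3: in state B at pos 2, read 0 -> (B,0)->write 1,move L,goto C. Now: state=C, head=1, tape[-1..3]=01110 (head:   ^)
Head positions at steps 0..3: starting at 0, distinct positions visited = {0, 1, 2} -> 3 position(s)

Answer: 3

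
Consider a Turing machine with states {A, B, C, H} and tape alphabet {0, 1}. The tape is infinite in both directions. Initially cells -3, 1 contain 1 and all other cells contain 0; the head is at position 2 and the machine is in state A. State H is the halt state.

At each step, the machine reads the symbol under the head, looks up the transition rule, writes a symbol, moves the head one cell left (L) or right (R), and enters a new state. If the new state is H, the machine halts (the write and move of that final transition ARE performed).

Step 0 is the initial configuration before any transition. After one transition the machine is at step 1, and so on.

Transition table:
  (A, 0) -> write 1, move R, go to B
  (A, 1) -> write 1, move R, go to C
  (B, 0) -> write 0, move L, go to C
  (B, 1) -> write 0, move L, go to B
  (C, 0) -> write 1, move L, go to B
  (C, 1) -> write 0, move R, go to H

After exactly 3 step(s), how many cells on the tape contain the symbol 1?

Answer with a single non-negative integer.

Answer: 2

Derivation:
Step 1: in state A at pos 2, read 0 -> (A,0)->write 1,move R,goto B. Now: state=B, head=3, tape[-4..4]=010001100 (head:        ^)
Step 2: in state B at pos 3, read 0 -> (B,0)->write 0,move L,goto C. Now: state=C, head=2, tape[-4..4]=010001100 (head:       ^)
Step 3: in state C at pos 2, read 1 -> (C,1)->write 0,move R,goto H. Now: state=H, head=3, tape[-4..4]=010001000 (head:        ^)
Cells containing 1 after step 3: {-3, 1} -> 2 cell(s)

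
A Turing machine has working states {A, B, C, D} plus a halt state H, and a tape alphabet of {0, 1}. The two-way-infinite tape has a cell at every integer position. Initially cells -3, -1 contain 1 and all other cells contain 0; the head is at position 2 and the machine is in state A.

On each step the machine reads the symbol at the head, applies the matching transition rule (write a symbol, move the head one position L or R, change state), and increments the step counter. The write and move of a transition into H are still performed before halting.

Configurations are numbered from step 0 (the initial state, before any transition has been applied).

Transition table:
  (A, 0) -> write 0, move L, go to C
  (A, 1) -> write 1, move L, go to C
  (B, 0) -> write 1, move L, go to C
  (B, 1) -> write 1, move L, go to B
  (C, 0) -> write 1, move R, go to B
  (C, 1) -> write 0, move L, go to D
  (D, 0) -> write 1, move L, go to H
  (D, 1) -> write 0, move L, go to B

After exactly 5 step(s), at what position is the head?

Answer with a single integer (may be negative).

Step 1: in state A at pos 2, read 0 -> (A,0)->write 0,move L,goto C. Now: state=C, head=1, tape[-4..3]=01010000 (head:      ^)
Step 2: in state C at pos 1, read 0 -> (C,0)->write 1,move R,goto B. Now: state=B, head=2, tape[-4..3]=01010100 (head:       ^)
Step 3: in state B at pos 2, read 0 -> (B,0)->write 1,move L,goto C. Now: state=C, head=1, tape[-4..3]=01010110 (head:      ^)
Step 4: in state C at pos 1, read 1 -> (C,1)->write 0,move L,goto D. Now: state=D, head=0, tape[-4..3]=01010010 (head:     ^)
Step 5: in state D at pos 0, read 0 -> (D,0)->write 1,move L,goto H. Now: state=H, head=-1, tape[-4..3]=01011010 (head:    ^)

Answer: -1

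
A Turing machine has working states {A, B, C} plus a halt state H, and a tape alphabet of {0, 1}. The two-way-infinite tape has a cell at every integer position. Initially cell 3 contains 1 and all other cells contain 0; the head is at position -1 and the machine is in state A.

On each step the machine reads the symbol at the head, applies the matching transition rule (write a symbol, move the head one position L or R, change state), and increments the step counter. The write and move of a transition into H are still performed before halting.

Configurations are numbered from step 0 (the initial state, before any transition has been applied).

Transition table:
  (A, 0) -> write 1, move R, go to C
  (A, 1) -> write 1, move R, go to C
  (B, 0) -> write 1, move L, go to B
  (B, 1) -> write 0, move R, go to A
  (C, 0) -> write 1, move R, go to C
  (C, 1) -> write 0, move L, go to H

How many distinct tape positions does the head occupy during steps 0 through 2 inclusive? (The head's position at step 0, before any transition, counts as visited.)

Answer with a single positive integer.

Step 1: in state A at pos -1, read 0 -> (A,0)->write 1,move R,goto C. Now: state=C, head=0, tape[-2..4]=0100010 (head:   ^)
Step 2: in state C at pos 0, read 0 -> (C,0)->write 1,move R,goto C. Now: state=C, head=1, tape[-2..4]=0110010 (head:    ^)
Head positions at steps 0..2: starting at -1, distinct positions visited = {-1, 0, 1} -> 3 position(s)

Answer: 3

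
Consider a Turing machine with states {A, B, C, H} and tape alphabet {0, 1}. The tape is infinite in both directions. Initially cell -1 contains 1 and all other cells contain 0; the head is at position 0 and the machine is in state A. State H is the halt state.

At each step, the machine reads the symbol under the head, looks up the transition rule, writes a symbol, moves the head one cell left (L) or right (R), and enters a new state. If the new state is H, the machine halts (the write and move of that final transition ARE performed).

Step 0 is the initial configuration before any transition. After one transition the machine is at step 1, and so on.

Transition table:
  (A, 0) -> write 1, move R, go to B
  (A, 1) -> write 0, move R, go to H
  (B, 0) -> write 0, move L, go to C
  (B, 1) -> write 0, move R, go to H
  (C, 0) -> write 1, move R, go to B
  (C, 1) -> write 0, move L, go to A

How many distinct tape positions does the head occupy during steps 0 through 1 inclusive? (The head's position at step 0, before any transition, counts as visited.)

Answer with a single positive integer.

Step 1: in state A at pos 0, read 0 -> (A,0)->write 1,move R,goto B. Now: state=B, head=1, tape[-2..2]=01100 (head:    ^)
Head positions at steps 0..1: starting at 0, distinct positions visited = {0, 1} -> 2 position(s)

Answer: 2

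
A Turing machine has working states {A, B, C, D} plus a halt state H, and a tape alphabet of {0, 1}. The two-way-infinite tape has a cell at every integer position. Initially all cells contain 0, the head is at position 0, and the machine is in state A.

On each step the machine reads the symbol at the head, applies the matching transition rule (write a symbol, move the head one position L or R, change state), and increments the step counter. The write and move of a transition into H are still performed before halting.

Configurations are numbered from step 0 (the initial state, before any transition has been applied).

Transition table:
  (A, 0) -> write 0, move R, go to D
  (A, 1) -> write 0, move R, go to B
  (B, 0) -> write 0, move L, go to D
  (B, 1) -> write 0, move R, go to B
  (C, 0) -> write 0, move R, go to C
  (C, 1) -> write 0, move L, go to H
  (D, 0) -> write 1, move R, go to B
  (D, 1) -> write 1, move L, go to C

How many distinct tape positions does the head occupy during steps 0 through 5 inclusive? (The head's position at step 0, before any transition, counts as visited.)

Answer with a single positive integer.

Answer: 3

Derivation:
Step 1: in state A at pos 0, read 0 -> (A,0)->write 0,move R,goto D. Now: state=D, head=1, tape[-1..2]=0000 (head:   ^)
Step 2: in state D at pos 1, read 0 -> (D,0)->write 1,move R,goto B. Now: state=B, head=2, tape[-1..3]=00100 (head:    ^)
Step 3: in state B at pos 2, read 0 -> (B,0)->write 0,move L,goto D. Now: state=D, head=1, tape[-1..3]=00100 (head:   ^)
Step 4: in state D at pos 1, read 1 -> (D,1)->write 1,move L,goto C. Now: state=C, head=0, tape[-1..3]=00100 (head:  ^)
Step 5: in state C at pos 0, read 0 -> (C,0)->write 0,move R,goto C. Now: state=C, head=1, tape[-1..3]=00100 (head:   ^)
Head positions at steps 0..5: starting at 0, distinct positions visited = {0, 1, 2} -> 3 position(s)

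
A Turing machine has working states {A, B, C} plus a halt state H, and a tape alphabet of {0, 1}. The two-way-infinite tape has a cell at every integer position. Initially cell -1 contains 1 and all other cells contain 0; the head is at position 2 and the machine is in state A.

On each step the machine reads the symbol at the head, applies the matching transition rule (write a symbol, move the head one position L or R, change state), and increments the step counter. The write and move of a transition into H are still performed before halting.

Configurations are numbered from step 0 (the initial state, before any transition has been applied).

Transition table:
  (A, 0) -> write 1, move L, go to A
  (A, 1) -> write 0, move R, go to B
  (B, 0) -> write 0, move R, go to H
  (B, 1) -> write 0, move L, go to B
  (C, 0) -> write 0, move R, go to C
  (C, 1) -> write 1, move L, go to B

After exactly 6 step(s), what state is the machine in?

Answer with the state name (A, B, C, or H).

Answer: H

Derivation:
Step 1: in state A at pos 2, read 0 -> (A,0)->write 1,move L,goto A. Now: state=A, head=1, tape[-2..3]=010010 (head:    ^)
Step 2: in state A at pos 1, read 0 -> (A,0)->write 1,move L,goto A. Now: state=A, head=0, tape[-2..3]=010110 (head:   ^)
Step 3: in state A at pos 0, read 0 -> (A,0)->write 1,move L,goto A. Now: state=A, head=-1, tape[-2..3]=011110 (head:  ^)
Step 4: in state A at pos -1, read 1 -> (A,1)->write 0,move R,goto B. Now: state=B, head=0, tape[-2..3]=001110 (head:   ^)
Step 5: in state B at pos 0, read 1 -> (B,1)->write 0,move L,goto B. Now: state=B, head=-1, tape[-2..3]=000110 (head:  ^)
Step 6: in state B at pos -1, read 0 -> (B,0)->write 0,move R,goto H. Now: state=H, head=0, tape[-2..3]=000110 (head:   ^)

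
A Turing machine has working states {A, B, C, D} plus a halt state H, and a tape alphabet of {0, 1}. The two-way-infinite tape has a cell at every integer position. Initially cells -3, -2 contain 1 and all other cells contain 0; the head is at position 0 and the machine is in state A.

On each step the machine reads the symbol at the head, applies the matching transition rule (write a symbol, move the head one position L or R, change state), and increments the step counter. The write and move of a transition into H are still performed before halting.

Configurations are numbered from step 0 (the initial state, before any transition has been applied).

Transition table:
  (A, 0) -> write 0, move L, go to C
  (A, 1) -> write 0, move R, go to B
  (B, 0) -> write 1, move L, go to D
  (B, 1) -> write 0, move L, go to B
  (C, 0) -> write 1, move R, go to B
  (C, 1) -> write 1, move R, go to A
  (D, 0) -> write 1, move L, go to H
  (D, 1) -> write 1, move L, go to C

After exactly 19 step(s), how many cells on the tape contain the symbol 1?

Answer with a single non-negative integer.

Step 1: in state A at pos 0, read 0 -> (A,0)->write 0,move L,goto C. Now: state=C, head=-1, tape[-4..1]=011000 (head:    ^)
Step 2: in state C at pos -1, read 0 -> (C,0)->write 1,move R,goto B. Now: state=B, head=0, tape[-4..1]=011100 (head:     ^)
Step 3: in state B at pos 0, read 0 -> (B,0)->write 1,move L,goto D. Now: state=D, head=-1, tape[-4..1]=011110 (head:    ^)
Step 4: in state D at pos -1, read 1 -> (D,1)->write 1,move L,goto C. Now: state=C, head=-2, tape[-4..1]=011110 (head:   ^)
Step 5: in state C at pos -2, read 1 -> (C,1)->write 1,move R,goto A. Now: state=A, head=-1, tape[-4..1]=011110 (head:    ^)
Step 6: in state A at pos -1, read 1 -> (A,1)->write 0,move R,goto B. Now: state=B, head=0, tape[-4..1]=011010 (head:     ^)
Step 7: in state B at pos 0, read 1 -> (B,1)->write 0,move L,goto B. Now: state=B, head=-1, tape[-4..1]=011000 (head:    ^)
Step 8: in state B at pos -1, read 0 -> (B,0)->write 1,move L,goto D. Now: state=D, head=-2, tape[-4..1]=011100 (head:   ^)
Step 9: in state D at pos -2, read 1 -> (D,1)->write 1,move L,goto C. Now: state=C, head=-3, tape[-4..1]=011100 (head:  ^)
Step 10: in state C at pos -3, read 1 -> (C,1)->write 1,move R,goto A. Now: state=A, head=-2, tape[-4..1]=011100 (head:   ^)
Step 11: in state A at pos -2, read 1 -> (A,1)->write 0,move R,goto B. Now: state=B, head=-1, tape[-4..1]=010100 (head:    ^)
Step 12: in state B at pos -1, read 1 -> (B,1)->write 0,move L,goto B. Now: state=B, head=-2, tape[-4..1]=010000 (head:   ^)
Step 13: in state B at pos -2, read 0 -> (B,0)->write 1,move L,goto D. Now: state=D, head=-3, tape[-4..1]=011000 (head:  ^)
Step 14: in state D at pos -3, read 1 -> (D,1)->write 1,move L,goto C. Now: state=C, head=-4, tape[-5..1]=0011000 (head:  ^)
Step 15: in state C at pos -4, read 0 -> (C,0)->write 1,move R,goto B. Now: state=B, head=-3, tape[-5..1]=0111000 (head:   ^)
Step 16: in state B at pos -3, read 1 -> (B,1)->write 0,move L,goto B. Now: state=B, head=-4, tape[-5..1]=0101000 (head:  ^)
Step 17: in state B at pos -4, read 1 -> (B,1)->write 0,move L,goto B. Now: state=B, head=-5, tape[-6..1]=00001000 (head:  ^)
Step 18: in state B at pos -5, read 0 -> (B,0)->write 1,move L,goto D. Now: state=D, head=-6, tape[-7..1]=001001000 (head:  ^)
Step 19: in state D at pos -6, read 0 -> (D,0)->write 1,move L,goto H. Now: state=H, head=-7, tape[-8..1]=0011001000 (head:  ^)
Cells containing 1 after step 19: {-6, -5, -2} -> 3 cell(s)

Answer: 3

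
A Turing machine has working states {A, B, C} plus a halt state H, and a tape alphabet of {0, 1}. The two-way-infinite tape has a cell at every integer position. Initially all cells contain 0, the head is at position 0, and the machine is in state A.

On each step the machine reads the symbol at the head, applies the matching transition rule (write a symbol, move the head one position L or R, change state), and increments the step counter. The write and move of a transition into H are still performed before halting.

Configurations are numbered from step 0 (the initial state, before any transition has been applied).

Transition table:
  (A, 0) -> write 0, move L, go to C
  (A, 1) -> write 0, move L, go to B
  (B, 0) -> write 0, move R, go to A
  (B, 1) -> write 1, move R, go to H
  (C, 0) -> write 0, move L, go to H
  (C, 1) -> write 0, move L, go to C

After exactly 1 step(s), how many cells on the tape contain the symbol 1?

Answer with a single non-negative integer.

Answer: 0

Derivation:
Step 1: in state A at pos 0, read 0 -> (A,0)->write 0,move L,goto C. Now: state=C, head=-1, tape[-2..1]=0000 (head:  ^)
No cell contains 1 after step 1 -> 0 cell(s)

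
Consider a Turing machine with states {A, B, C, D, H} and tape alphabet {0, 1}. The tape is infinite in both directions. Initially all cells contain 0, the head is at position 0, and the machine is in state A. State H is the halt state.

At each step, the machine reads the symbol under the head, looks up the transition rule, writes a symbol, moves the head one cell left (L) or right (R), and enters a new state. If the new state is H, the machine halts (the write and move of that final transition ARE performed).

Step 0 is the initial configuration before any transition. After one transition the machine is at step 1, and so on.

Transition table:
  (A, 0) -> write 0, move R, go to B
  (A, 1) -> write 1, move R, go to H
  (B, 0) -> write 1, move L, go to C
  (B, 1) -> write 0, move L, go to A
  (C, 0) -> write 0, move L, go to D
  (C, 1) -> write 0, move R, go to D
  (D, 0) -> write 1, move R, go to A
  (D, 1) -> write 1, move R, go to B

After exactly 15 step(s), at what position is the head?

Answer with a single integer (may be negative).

Answer: 1

Derivation:
Step 1: in state A at pos 0, read 0 -> (A,0)->write 0,move R,goto B. Now: state=B, head=1, tape[-1..2]=0000 (head:   ^)
Step 2: in state B at pos 1, read 0 -> (B,0)->write 1,move L,goto C. Now: state=C, head=0, tape[-1..2]=0010 (head:  ^)
Step 3: in state C at pos 0, read 0 -> (C,0)->write 0,move L,goto D. Now: state=D, head=-1, tape[-2..2]=00010 (head:  ^)
Step 4: in state D at pos -1, read 0 -> (D,0)->write 1,move R,goto A. Now: state=A, head=0, tape[-2..2]=01010 (head:   ^)
Step 5: in state A at pos 0, read 0 -> (A,0)->write 0,move R,goto B. Now: state=B, head=1, tape[-2..2]=01010 (head:    ^)
Step 6: in state B at pos 1, read 1 -> (B,1)->write 0,move L,goto A. Now: state=A, head=0, tape[-2..2]=01000 (head:   ^)
Step 7: in state A at pos 0, read 0 -> (A,0)->write 0,move R,goto B. Now: state=B, head=1, tape[-2..2]=01000 (head:    ^)
Step 8: in state B at pos 1, read 0 -> (B,0)->write 1,move L,goto C. Now: state=C, head=0, tape[-2..2]=01010 (head:   ^)
Step 9: in state C at pos 0, read 0 -> (C,0)->write 0,move L,goto D. Now: state=D, head=-1, tape[-2..2]=01010 (head:  ^)
Step 10: in state D at pos -1, read 1 -> (D,1)->write 1,move R,goto B. Now: state=B, head=0, tape[-2..2]=01010 (head:   ^)
Step 11: in state B at pos 0, read 0 -> (B,0)->write 1,move L,goto C. Now: state=C, head=-1, tape[-2..2]=01110 (head:  ^)
Step 12: in state C at pos -1, read 1 -> (C,1)->write 0,move R,goto D. Now: state=D, head=0, tape[-2..2]=00110 (head:   ^)
Step 13: in state D at pos 0, read 1 -> (D,1)->write 1,move R,goto B. Now: state=B, head=1, tape[-2..2]=00110 (head:    ^)
Step 14: in state B at pos 1, read 1 -> (B,1)->write 0,move L,goto A. Now: state=A, head=0, tape[-2..2]=00100 (head:   ^)
Step 15: in state A at pos 0, read 1 -> (A,1)->write 1,move R,goto H. Now: state=H, head=1, tape[-2..2]=00100 (head:    ^)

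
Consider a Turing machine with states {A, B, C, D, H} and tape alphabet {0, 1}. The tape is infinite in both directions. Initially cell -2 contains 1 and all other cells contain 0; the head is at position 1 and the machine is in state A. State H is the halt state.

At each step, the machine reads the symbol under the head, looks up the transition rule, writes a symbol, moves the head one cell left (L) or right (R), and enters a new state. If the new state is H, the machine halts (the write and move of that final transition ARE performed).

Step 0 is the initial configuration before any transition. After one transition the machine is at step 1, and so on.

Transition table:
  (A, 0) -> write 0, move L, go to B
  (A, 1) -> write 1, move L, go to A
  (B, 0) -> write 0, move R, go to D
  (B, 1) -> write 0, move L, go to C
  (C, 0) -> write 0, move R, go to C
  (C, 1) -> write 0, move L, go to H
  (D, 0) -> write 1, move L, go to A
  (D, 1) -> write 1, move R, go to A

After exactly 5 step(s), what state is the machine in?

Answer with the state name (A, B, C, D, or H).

Answer: D

Derivation:
Step 1: in state A at pos 1, read 0 -> (A,0)->write 0,move L,goto B. Now: state=B, head=0, tape[-3..2]=010000 (head:    ^)
Step 2: in state B at pos 0, read 0 -> (B,0)->write 0,move R,goto D. Now: state=D, head=1, tape[-3..2]=010000 (head:     ^)
Step 3: in state D at pos 1, read 0 -> (D,0)->write 1,move L,goto A. Now: state=A, head=0, tape[-3..2]=010010 (head:    ^)
Step 4: in state A at pos 0, read 0 -> (A,0)->write 0,move L,goto B. Now: state=B, head=-1, tape[-3..2]=010010 (head:   ^)
Step 5: in state B at pos -1, read 0 -> (B,0)->write 0,move R,goto D. Now: state=D, head=0, tape[-3..2]=010010 (head:    ^)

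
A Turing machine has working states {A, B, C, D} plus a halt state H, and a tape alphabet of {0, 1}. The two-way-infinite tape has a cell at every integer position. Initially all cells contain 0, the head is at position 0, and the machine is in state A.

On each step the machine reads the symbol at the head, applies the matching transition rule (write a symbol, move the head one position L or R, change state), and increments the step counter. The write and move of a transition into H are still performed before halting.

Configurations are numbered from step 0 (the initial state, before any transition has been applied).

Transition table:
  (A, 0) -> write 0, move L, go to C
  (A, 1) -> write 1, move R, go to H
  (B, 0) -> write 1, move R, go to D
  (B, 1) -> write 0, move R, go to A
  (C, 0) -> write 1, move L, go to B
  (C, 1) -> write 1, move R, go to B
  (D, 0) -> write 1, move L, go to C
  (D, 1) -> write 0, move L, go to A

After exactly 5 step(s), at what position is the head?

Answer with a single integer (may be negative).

Step 1: in state A at pos 0, read 0 -> (A,0)->write 0,move L,goto C. Now: state=C, head=-1, tape[-2..1]=0000 (head:  ^)
Step 2: in state C at pos -1, read 0 -> (C,0)->write 1,move L,goto B. Now: state=B, head=-2, tape[-3..1]=00100 (head:  ^)
Step 3: in state B at pos -2, read 0 -> (B,0)->write 1,move R,goto D. Now: state=D, head=-1, tape[-3..1]=01100 (head:   ^)
Step 4: in state D at pos -1, read 1 -> (D,1)->write 0,move L,goto A. Now: state=A, head=-2, tape[-3..1]=01000 (head:  ^)
Step 5: in state A at pos -2, read 1 -> (A,1)->write 1,move R,goto H. Now: state=H, head=-1, tape[-3..1]=01000 (head:   ^)

Answer: -1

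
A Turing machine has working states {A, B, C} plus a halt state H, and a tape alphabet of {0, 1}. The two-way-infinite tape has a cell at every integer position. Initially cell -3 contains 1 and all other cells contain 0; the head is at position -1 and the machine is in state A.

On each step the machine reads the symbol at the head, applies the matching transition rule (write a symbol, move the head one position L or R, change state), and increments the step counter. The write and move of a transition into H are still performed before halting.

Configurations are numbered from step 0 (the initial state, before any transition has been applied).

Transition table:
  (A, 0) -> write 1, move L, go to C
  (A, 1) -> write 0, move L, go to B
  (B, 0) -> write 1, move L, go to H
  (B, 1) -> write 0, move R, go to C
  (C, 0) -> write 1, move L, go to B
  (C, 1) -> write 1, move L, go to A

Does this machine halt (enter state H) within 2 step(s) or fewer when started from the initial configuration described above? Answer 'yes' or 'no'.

Answer: no

Derivation:
Step 1: in state A at pos -1, read 0 -> (A,0)->write 1,move L,goto C. Now: state=C, head=-2, tape[-4..0]=01010 (head:   ^)
Step 2: in state C at pos -2, read 0 -> (C,0)->write 1,move L,goto B. Now: state=B, head=-3, tape[-4..0]=01110 (head:  ^)
After 2 step(s): state = B (not H) -> not halted within 2 -> no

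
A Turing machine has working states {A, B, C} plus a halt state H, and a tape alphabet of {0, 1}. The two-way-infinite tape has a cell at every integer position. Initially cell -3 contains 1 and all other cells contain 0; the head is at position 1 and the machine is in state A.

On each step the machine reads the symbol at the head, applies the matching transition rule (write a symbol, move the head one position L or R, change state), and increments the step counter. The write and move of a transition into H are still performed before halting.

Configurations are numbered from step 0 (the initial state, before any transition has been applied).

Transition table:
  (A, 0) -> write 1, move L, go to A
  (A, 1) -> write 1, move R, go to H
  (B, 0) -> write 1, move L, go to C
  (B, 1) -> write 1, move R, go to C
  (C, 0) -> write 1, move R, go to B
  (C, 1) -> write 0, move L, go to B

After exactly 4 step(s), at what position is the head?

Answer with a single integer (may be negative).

Answer: -3

Derivation:
Step 1: in state A at pos 1, read 0 -> (A,0)->write 1,move L,goto A. Now: state=A, head=0, tape[-4..2]=0100010 (head:     ^)
Step 2: in state A at pos 0, read 0 -> (A,0)->write 1,move L,goto A. Now: state=A, head=-1, tape[-4..2]=0100110 (head:    ^)
Step 3: in state A at pos -1, read 0 -> (A,0)->write 1,move L,goto A. Now: state=A, head=-2, tape[-4..2]=0101110 (head:   ^)
Step 4: in state A at pos -2, read 0 -> (A,0)->write 1,move L,goto A. Now: state=A, head=-3, tape[-4..2]=0111110 (head:  ^)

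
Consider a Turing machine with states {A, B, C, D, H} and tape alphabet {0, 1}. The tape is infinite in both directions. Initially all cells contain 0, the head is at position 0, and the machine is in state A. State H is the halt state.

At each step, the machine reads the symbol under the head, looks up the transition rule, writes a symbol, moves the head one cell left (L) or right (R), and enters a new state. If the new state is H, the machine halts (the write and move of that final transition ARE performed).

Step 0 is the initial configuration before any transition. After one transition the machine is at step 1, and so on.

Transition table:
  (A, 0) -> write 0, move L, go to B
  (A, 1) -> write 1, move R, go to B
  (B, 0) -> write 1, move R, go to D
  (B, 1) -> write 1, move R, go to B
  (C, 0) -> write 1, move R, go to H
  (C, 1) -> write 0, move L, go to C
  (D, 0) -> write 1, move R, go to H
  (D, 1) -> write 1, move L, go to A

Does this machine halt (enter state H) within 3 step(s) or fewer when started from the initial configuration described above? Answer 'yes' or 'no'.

Step 1: in state A at pos 0, read 0 -> (A,0)->write 0,move L,goto B. Now: state=B, head=-1, tape[-2..1]=0000 (head:  ^)
Step 2: in state B at pos -1, read 0 -> (B,0)->write 1,move R,goto D. Now: state=D, head=0, tape[-2..1]=0100 (head:   ^)
Step 3: in state D at pos 0, read 0 -> (D,0)->write 1,move R,goto H. Now: state=H, head=1, tape[-2..2]=01100 (head:    ^)
State H reached at step 3; 3 <= 3 -> yes

Answer: yes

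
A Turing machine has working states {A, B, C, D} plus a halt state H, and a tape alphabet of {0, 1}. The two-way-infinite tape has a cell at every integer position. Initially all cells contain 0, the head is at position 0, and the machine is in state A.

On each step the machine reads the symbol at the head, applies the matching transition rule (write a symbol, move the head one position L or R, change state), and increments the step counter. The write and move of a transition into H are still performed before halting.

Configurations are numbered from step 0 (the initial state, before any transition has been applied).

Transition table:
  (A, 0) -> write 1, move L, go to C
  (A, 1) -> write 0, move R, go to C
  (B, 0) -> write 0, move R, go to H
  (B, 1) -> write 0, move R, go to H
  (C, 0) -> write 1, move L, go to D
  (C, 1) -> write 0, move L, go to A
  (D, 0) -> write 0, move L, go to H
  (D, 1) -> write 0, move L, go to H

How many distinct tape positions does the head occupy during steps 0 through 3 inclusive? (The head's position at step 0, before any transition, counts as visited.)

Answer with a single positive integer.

Step 1: in state A at pos 0, read 0 -> (A,0)->write 1,move L,goto C. Now: state=C, head=-1, tape[-2..1]=0010 (head:  ^)
Step 2: in state C at pos -1, read 0 -> (C,0)->write 1,move L,goto D. Now: state=D, head=-2, tape[-3..1]=00110 (head:  ^)
Step 3: in state D at pos -2, read 0 -> (D,0)->write 0,move L,goto H. Now: state=H, head=-3, tape[-4..1]=000110 (head:  ^)
Head positions at steps 0..3: starting at 0, distinct positions visited = {-3, -2, -1, 0} -> 4 position(s)

Answer: 4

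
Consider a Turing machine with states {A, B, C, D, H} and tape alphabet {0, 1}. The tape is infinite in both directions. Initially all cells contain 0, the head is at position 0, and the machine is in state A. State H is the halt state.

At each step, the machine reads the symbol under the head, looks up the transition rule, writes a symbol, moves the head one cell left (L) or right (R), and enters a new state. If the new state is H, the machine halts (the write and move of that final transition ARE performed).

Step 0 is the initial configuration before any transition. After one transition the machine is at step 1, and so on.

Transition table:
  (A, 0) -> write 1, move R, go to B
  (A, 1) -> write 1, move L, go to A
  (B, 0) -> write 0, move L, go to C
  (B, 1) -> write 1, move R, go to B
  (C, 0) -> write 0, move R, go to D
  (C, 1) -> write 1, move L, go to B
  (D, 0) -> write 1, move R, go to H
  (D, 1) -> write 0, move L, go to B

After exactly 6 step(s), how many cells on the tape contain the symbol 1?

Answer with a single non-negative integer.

Answer: 2

Derivation:
Step 1: in state A at pos 0, read 0 -> (A,0)->write 1,move R,goto B. Now: state=B, head=1, tape[-1..2]=0100 (head:   ^)
Step 2: in state B at pos 1, read 0 -> (B,0)->write 0,move L,goto C. Now: state=C, head=0, tape[-1..2]=0100 (head:  ^)
Step 3: in state C at pos 0, read 1 -> (C,1)->write 1,move L,goto B. Now: state=B, head=-1, tape[-2..2]=00100 (head:  ^)
Step 4: in state B at pos -1, read 0 -> (B,0)->write 0,move L,goto C. Now: state=C, head=-2, tape[-3..2]=000100 (head:  ^)
Step 5: in state C at pos -2, read 0 -> (C,0)->write 0,move R,goto D. Now: state=D, head=-1, tape[-3..2]=000100 (head:   ^)
Step 6: in state D at pos -1, read 0 -> (D,0)->write 1,move R,goto H. Now: state=H, head=0, tape[-3..2]=001100 (head:    ^)
Cells containing 1 after step 6: {-1, 0} -> 2 cell(s)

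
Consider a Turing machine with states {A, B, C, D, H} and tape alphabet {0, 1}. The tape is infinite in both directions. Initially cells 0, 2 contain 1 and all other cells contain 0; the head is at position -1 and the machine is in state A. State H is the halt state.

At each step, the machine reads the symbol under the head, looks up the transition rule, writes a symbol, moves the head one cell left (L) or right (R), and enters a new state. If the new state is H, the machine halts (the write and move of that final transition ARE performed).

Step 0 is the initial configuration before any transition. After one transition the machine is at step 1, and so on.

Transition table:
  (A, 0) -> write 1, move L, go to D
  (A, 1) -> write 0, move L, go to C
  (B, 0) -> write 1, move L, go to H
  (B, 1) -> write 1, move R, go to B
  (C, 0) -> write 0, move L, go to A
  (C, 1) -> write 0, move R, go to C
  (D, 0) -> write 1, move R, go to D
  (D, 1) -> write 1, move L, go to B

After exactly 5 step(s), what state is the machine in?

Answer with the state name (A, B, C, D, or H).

Step 1: in state A at pos -1, read 0 -> (A,0)->write 1,move L,goto D. Now: state=D, head=-2, tape[-3..3]=0011010 (head:  ^)
Step 2: in state D at pos -2, read 0 -> (D,0)->write 1,move R,goto D. Now: state=D, head=-1, tape[-3..3]=0111010 (head:   ^)
Step 3: in state D at pos -1, read 1 -> (D,1)->write 1,move L,goto B. Now: state=B, head=-2, tape[-3..3]=0111010 (head:  ^)
Step 4: in state B at pos -2, read 1 -> (B,1)->write 1,move R,goto B. Now: state=B, head=-1, tape[-3..3]=0111010 (head:   ^)
Step 5: in state B at pos -1, read 1 -> (B,1)->write 1,move R,goto B. Now: state=B, head=0, tape[-3..3]=0111010 (head:    ^)

Answer: B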